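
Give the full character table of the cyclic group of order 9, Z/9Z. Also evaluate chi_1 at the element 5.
Character table of Z/9Z (irreps indexed chi_0,...,chi_8 with chi_k(m) = zeta_9^(k*m), zeta_9 = exp(2*pi*i/9)):
  irrep \ class  {0} (size 1)  {1} (size 1)    {2} (size 1)    {3} (size 1)    {4} (size 1)    {5} (size 1)    {6} (size 1)    {7} (size 1)    {8} (size 1)  
  chi_0          1             1               1               1               1               1               1               1               1             
  chi_1          1             exp(2*I*pi/9)   exp(4*I*pi/9)   exp(2*I*pi/3)   exp(8*I*pi/9)   exp(-8*I*pi/9)  exp(-2*I*pi/3)  exp(-4*I*pi/9)  exp(-2*I*pi/9)
  chi_2          1             exp(4*I*pi/9)   exp(8*I*pi/9)   exp(-2*I*pi/3)  exp(-2*I*pi/9)  exp(2*I*pi/9)   exp(2*I*pi/3)   exp(-8*I*pi/9)  exp(-4*I*pi/9)
  chi_3          1             exp(2*I*pi/3)   exp(-2*I*pi/3)  1               exp(2*I*pi/3)   exp(-2*I*pi/3)  1               exp(2*I*pi/3)   exp(-2*I*pi/3)
  chi_4          1             exp(8*I*pi/9)   exp(-2*I*pi/9)  exp(2*I*pi/3)   exp(-4*I*pi/9)  exp(4*I*pi/9)   exp(-2*I*pi/3)  exp(2*I*pi/9)   exp(-8*I*pi/9)
  chi_5          1             exp(-8*I*pi/9)  exp(2*I*pi/9)   exp(-2*I*pi/3)  exp(4*I*pi/9)   exp(-4*I*pi/9)  exp(2*I*pi/3)   exp(-2*I*pi/9)  exp(8*I*pi/9) 
  chi_6          1             exp(-2*I*pi/3)  exp(2*I*pi/3)   1               exp(-2*I*pi/3)  exp(2*I*pi/3)   1               exp(-2*I*pi/3)  exp(2*I*pi/3) 
  chi_7          1             exp(-4*I*pi/9)  exp(-8*I*pi/9)  exp(2*I*pi/3)   exp(2*I*pi/9)   exp(-2*I*pi/9)  exp(-2*I*pi/3)  exp(8*I*pi/9)   exp(4*I*pi/9) 
  chi_8          1             exp(-2*I*pi/9)  exp(-4*I*pi/9)  exp(-2*I*pi/3)  exp(-8*I*pi/9)  exp(8*I*pi/9)   exp(2*I*pi/3)   exp(4*I*pi/9)   exp(2*I*pi/9) 

Spot check: chi_1(5) = zeta_9^(1*5) = zeta_9^5 = exp(-8*I*pi/9).

Why: Z/9Z is abelian, so all 9 irreducible complex representations are 1-dimensional. They are given by chi_k(m) = zeta_9^(k*m) for k = 0,...,8. Row orthogonality: sum_m chi_k(m) conj(chi_l(m)) = 9 * [k = l].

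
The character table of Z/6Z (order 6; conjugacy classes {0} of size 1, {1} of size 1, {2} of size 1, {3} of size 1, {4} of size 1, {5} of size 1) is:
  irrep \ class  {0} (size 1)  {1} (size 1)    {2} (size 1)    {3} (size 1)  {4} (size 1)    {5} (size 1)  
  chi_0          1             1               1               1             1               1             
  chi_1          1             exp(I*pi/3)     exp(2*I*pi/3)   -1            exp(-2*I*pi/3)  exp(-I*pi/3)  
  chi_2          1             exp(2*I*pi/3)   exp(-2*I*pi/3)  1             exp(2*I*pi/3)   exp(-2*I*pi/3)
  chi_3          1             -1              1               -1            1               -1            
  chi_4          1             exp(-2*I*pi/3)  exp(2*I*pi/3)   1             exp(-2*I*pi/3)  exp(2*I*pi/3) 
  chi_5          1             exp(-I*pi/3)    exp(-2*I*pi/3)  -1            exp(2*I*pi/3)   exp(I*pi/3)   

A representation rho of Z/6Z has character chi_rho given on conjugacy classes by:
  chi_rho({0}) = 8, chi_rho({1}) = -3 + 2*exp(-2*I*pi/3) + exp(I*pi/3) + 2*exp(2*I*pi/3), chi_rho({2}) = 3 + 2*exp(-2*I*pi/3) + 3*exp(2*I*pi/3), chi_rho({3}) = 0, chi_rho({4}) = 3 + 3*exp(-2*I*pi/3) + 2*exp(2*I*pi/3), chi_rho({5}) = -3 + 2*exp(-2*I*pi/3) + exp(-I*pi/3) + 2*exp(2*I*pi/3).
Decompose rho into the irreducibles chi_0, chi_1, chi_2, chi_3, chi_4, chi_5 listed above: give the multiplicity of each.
Multiplicities: chi_0: 0, chi_1: 1, chi_2: 2, chi_3: 3, chi_4: 2, chi_5: 0.

Working: Use <chi_rho, chi> = (1/|G|) sum_C |C| * chi_rho(C) * conj(chi(C)) with |G| = 6 for each irreducible chi in the table:
  <chi_rho, chi_0> = (1/6)[1*(8)*conj(1) + 1*(-3 + 2*exp(-2*I*pi/3) + exp(I*pi/3) + 2*exp(2*I*pi/3))*conj(1) + 1*(3 + 2*exp(-2*I*pi/3) + 3*exp(2*I*pi/3))*conj(1) + 1*(0)*conj(1) + 1*(3 + 3*exp(-2*I*pi/3) + 2*exp(2*I*pi/3))*conj(1) + 1*(-3 + 2*exp(-2*I*pi/3) + exp(-I*pi/3) + 2*exp(2*I*pi/3))*conj(1)]
      = (1/6)[(8) + (-3 + 2*exp(-2*I*pi/3) + exp(I*pi/3) + 2*exp(2*I*pi/3)) + (3 + 2*exp(-2*I*pi/3) + 3*exp(2*I*pi/3)) + (0) + (3 + 3*exp(-2*I*pi/3) + 2*exp(2*I*pi/3)) + (-3 + 2*exp(-2*I*pi/3) + exp(-I*pi/3) + 2*exp(2*I*pi/3))] = 0/6 = 0
  <chi_rho, chi_1> = (1/6)[1*(8)*conj(1) + 1*(-3 + 2*exp(-2*I*pi/3) + exp(I*pi/3) + 2*exp(2*I*pi/3))*conj(exp(I*pi/3)) + 1*(3 + 2*exp(-2*I*pi/3) + 3*exp(2*I*pi/3))*conj(exp(2*I*pi/3)) + 1*(0)*conj(-1) + 1*(3 + 3*exp(-2*I*pi/3) + 2*exp(2*I*pi/3))*conj(exp(-2*I*pi/3)) + 1*(-3 + 2*exp(-2*I*pi/3) + exp(-I*pi/3) + 2*exp(2*I*pi/3))*conj(exp(-I*pi/3))]
      = (1/6)[(8) + (-1 + 2*exp(I*pi/3) - 3*exp(-I*pi/3)) + (3 + 3*exp(-2*I*pi/3) + 2*exp(2*I*pi/3)) + (0) + (3 + 2*exp(-2*I*pi/3) + 3*exp(2*I*pi/3)) + (-1 - 3*exp(I*pi/3) + 2*exp(-I*pi/3))] = 6/6 = 1
  <chi_rho, chi_2> = (1/6)[1*(8)*conj(1) + 1*(-3 + 2*exp(-2*I*pi/3) + exp(I*pi/3) + 2*exp(2*I*pi/3))*conj(exp(2*I*pi/3)) + 1*(3 + 2*exp(-2*I*pi/3) + 3*exp(2*I*pi/3))*conj(exp(-2*I*pi/3)) + 1*(0)*conj(1) + 1*(3 + 3*exp(-2*I*pi/3) + 2*exp(2*I*pi/3))*conj(exp(2*I*pi/3)) + 1*(-3 + 2*exp(-2*I*pi/3) + exp(-I*pi/3) + 2*exp(2*I*pi/3))*conj(exp(-2*I*pi/3))]
      = (1/6)[(8) + (2 + exp(-I*pi/3) + 2*exp(2*I*pi/3) - 3*exp(-2*I*pi/3)) + (-1) + (0) + (-1) + (2 - 3*exp(2*I*pi/3) + 2*exp(-2*I*pi/3) + exp(I*pi/3))] = 12/6 = 2
  <chi_rho, chi_3> = (1/6)[1*(8)*conj(1) + 1*(-3 + 2*exp(-2*I*pi/3) + exp(I*pi/3) + 2*exp(2*I*pi/3))*conj(-1) + 1*(3 + 2*exp(-2*I*pi/3) + 3*exp(2*I*pi/3))*conj(1) + 1*(0)*conj(-1) + 1*(3 + 3*exp(-2*I*pi/3) + 2*exp(2*I*pi/3))*conj(1) + 1*(-3 + 2*exp(-2*I*pi/3) + exp(-I*pi/3) + 2*exp(2*I*pi/3))*conj(-1)]
      = (1/6)[(8) + (3 - 2*exp(2*I*pi/3) - exp(I*pi/3) - 2*exp(-2*I*pi/3)) + (3 + 2*exp(-2*I*pi/3) + 3*exp(2*I*pi/3)) + (0) + (3 + 3*exp(-2*I*pi/3) + 2*exp(2*I*pi/3)) + (3 - 2*exp(2*I*pi/3) - exp(-I*pi/3) - 2*exp(-2*I*pi/3))] = 18/6 = 3
  <chi_rho, chi_4> = (1/6)[1*(8)*conj(1) + 1*(-3 + 2*exp(-2*I*pi/3) + exp(I*pi/3) + 2*exp(2*I*pi/3))*conj(exp(-2*I*pi/3)) + 1*(3 + 2*exp(-2*I*pi/3) + 3*exp(2*I*pi/3))*conj(exp(2*I*pi/3)) + 1*(0)*conj(1) + 1*(3 + 3*exp(-2*I*pi/3) + 2*exp(2*I*pi/3))*conj(exp(-2*I*pi/3)) + 1*(-3 + 2*exp(-2*I*pi/3) + exp(-I*pi/3) + 2*exp(2*I*pi/3))*conj(exp(2*I*pi/3))]
      = (1/6)[(8) + (1 - 3*exp(2*I*pi/3) + 2*exp(-2*I*pi/3)) + (3 + 3*exp(-2*I*pi/3) + 2*exp(2*I*pi/3)) + (0) + (3 + 2*exp(-2*I*pi/3) + 3*exp(2*I*pi/3)) + (1 + 2*exp(2*I*pi/3) - 3*exp(-2*I*pi/3))] = 12/6 = 2
  <chi_rho, chi_5> = (1/6)[1*(8)*conj(1) + 1*(-3 + 2*exp(-2*I*pi/3) + exp(I*pi/3) + 2*exp(2*I*pi/3))*conj(exp(-I*pi/3)) + 1*(3 + 2*exp(-2*I*pi/3) + 3*exp(2*I*pi/3))*conj(exp(-2*I*pi/3)) + 1*(0)*conj(-1) + 1*(3 + 3*exp(-2*I*pi/3) + 2*exp(2*I*pi/3))*conj(exp(2*I*pi/3)) + 1*(-3 + 2*exp(-2*I*pi/3) + exp(-I*pi/3) + 2*exp(2*I*pi/3))*conj(exp(I*pi/3))]
      = (1/6)[(8) + (-2 - 3*exp(I*pi/3) + 2*exp(-I*pi/3) + exp(2*I*pi/3)) + (-1) + (0) + (-1) + (-2 + exp(-2*I*pi/3) + 2*exp(I*pi/3) - 3*exp(-I*pi/3))] = 0/6 = 0
(Exp terms are combined using exp(i*s)*conj(exp(i*t)) = exp(i*(s-t)), and sums of them are collapsed using the identity that for every m > 1 the m distinct m-th roots of unity sum to 0, e.g. 1 + exp(2*I*pi/3) + exp(-2*I*pi/3) = 0.)
Dimension check: dim(rho) = sum (mult * dim) = 0*1 + 1*1 + 2*1 + 3*1 + 2*1 + 0*1 = 8 = chi_rho(e) = 8.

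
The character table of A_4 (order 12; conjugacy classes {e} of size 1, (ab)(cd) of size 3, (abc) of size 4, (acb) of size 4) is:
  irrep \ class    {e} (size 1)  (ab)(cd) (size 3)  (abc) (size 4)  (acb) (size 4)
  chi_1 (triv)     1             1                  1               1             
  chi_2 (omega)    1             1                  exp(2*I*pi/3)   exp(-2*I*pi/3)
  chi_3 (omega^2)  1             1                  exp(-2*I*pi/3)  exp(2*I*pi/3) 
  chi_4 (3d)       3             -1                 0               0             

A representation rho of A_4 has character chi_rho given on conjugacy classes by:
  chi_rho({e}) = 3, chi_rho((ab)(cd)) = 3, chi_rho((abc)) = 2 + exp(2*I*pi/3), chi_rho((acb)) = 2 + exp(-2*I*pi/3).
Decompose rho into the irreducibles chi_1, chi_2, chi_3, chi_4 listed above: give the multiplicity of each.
Multiplicities: chi_1: 2, chi_2: 1, chi_3: 0, chi_4: 0.

Solution. Use <chi_rho, chi> = (1/|G|) sum_C |C| * chi_rho(C) * conj(chi(C)) with |G| = 12 for each irreducible chi in the table:
  <chi_rho, chi_1> = (1/12)[1*(3)*conj(1) + 3*(3)*conj(1) + 4*(2 + exp(2*I*pi/3))*conj(1) + 4*(2 + exp(-2*I*pi/3))*conj(1)]
      = (1/12)[(3) + (9) + (8 + 4*exp(2*I*pi/3)) + (8 + 4*exp(-2*I*pi/3))] = 24/12 = 2
  <chi_rho, chi_2> = (1/12)[1*(3)*conj(1) + 3*(3)*conj(1) + 4*(2 + exp(2*I*pi/3))*conj(exp(2*I*pi/3)) + 4*(2 + exp(-2*I*pi/3))*conj(exp(-2*I*pi/3))]
      = (1/12)[(3) + (9) + (4 + 8*exp(-2*I*pi/3)) + (4 + 8*exp(2*I*pi/3))] = 12/12 = 1
  <chi_rho, chi_3> = (1/12)[1*(3)*conj(1) + 3*(3)*conj(1) + 4*(2 + exp(2*I*pi/3))*conj(exp(-2*I*pi/3)) + 4*(2 + exp(-2*I*pi/3))*conj(exp(2*I*pi/3))]
      = (1/12)[(3) + (9) + (4*exp(-2*I*pi/3) + 8*exp(2*I*pi/3)) + (8*exp(-2*I*pi/3) + 4*exp(2*I*pi/3))] = 0/12 = 0
  <chi_rho, chi_4> = (1/12)[1*(3)*conj(3) + 3*(3)*conj(-1) + 4*(2 + exp(2*I*pi/3))*conj(0) + 4*(2 + exp(-2*I*pi/3))*conj(0)]
      = (1/12)[(9) + (-9) + (0) + (0)] = 0/12 = 0
(Exp terms are combined using exp(i*s)*conj(exp(i*t)) = exp(i*(s-t)), and sums of them are collapsed using the identity that for every m > 1 the m distinct m-th roots of unity sum to 0, e.g. 1 + exp(2*I*pi/3) + exp(-2*I*pi/3) = 0.)
Dimension check: dim(rho) = sum (mult * dim) = 2*1 + 1*1 + 0*1 + 0*3 = 3 = chi_rho(e) = 3.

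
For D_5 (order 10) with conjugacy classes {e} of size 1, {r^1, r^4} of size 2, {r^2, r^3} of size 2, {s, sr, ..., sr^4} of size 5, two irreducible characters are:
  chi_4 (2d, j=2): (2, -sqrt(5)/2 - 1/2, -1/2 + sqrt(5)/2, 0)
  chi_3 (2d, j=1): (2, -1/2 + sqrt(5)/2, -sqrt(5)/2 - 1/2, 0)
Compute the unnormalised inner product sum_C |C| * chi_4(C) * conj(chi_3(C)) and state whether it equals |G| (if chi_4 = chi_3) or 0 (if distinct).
Sum = 0; so <chi_4, chi_3> = 0 (distinct irreducibles are orthogonal).

Justification: Compute term by term over conjugacy classes (|C| * chi_4(C) * conj(chi_3(C))):
  1*(2)*conj(2) + 2*(-sqrt(5)/2 - 1/2)*conj(-1/2 + sqrt(5)/2) + 2*(-1/2 + sqrt(5)/2)*conj(-sqrt(5)/2 - 1/2) + 5*(0)*conj(0)
  = (4) + (-2) + (-2) + (0)
  = 0.
Dividing by |G| = 10 gives 0/10 = 0, matching the row-orthogonality relation <chi_4, chi_3> = [chi_4 = chi_3].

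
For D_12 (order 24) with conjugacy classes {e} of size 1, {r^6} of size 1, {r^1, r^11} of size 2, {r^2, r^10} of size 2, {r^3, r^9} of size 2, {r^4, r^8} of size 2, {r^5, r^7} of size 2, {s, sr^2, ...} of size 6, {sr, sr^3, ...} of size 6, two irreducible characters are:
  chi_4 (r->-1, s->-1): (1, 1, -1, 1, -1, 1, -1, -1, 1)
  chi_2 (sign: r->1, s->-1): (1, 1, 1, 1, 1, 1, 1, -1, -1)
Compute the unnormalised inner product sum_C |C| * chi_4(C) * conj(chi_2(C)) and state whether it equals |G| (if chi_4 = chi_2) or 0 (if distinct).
Sum = 0; so <chi_4, chi_2> = 0 (distinct irreducibles are orthogonal).

Argument: Compute term by term over conjugacy classes (|C| * chi_4(C) * conj(chi_2(C))):
  1*(1)*conj(1) + 1*(1)*conj(1) + 2*(-1)*conj(1) + 2*(1)*conj(1) + 2*(-1)*conj(1) + 2*(1)*conj(1) + 2*(-1)*conj(1) + 6*(-1)*conj(-1) + 6*(1)*conj(-1)
  = (1) + (1) + (-2) + (2) + (-2) + (2) + (-2) + (6) + (-6)
  = 0.
Dividing by |G| = 24 gives 0/24 = 0, matching the row-orthogonality relation <chi_4, chi_2> = [chi_4 = chi_2].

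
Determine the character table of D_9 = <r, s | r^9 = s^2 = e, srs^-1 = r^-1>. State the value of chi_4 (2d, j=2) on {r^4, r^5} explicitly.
Conjugacy classes: {e} of size 1, {r^1, r^8} of size 2, {r^2, r^7} of size 2, {r^3, r^6} of size 2, {r^4, r^5} of size 2, {s, sr, ..., sr^8} of size 9.
Character table:
  irrep \ class              {e} (size 1)  {r^1, r^8} (size 2)  {r^2, r^7} (size 2)  {r^3, r^6} (size 2)  {r^4, r^5} (size 2)  {s, sr, ..., sr^8} (size 9)
  chi_1 (triv)               1             1                    1                    1                    1                    1                          
  chi_2 (sign: r->1, s->-1)  1             1                    1                    1                    1                    -1                         
  chi_3 (2d, j=1)            2             2*cos(2*pi/9)        2*cos(4*pi/9)        -1                   -2*cos(pi/9)         0                          
  chi_4 (2d, j=2)            2             2*cos(4*pi/9)        -2*cos(pi/9)         -1                   2*cos(2*pi/9)        0                          
  chi_5 (2d, j=3)            2             -1                   -1                   2                    -1                   0                          
  chi_6 (2d, j=4)            2             -2*cos(pi/9)         2*cos(2*pi/9)        -1                   2*cos(4*pi/9)        0                          

Spot check: chi_4 (2d, j=2) on {r^4, r^5} = 2*cos(2*pi/9).

Argument: D_9 has order 2*9 = 18 with 6 conjugacy classes, hence 6 irreducibles. Sum of squared dims 1 + 1 + 4 + 4 + 4 + 4 = 18 = |G|. Linear characters come from the abelianisation; the 2-dimensional irreps have character r^k -> 2*cos(2*pi*j*k/9), reflections -> 0.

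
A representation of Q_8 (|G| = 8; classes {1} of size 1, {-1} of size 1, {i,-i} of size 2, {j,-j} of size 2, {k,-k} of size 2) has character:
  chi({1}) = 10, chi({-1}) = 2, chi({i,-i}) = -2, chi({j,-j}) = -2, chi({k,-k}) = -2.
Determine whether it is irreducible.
Not irreducible (reducible): <chi, chi> = 16 > 1.

Derivation: <chi, chi> = (1/|G|) sum_C |C| * |chi(C)|^2 = (1/8)[1*|10|^2 + 1*|2|^2 + 2*|-2|^2 + 2*|-2|^2 + 2*|-2|^2]
  = (1/8)[(100) + (4) + (8) + (8) + (8)] = 128/8 = 16.
A character is irreducible iff <chi, chi> = 1, so this representation is reducible.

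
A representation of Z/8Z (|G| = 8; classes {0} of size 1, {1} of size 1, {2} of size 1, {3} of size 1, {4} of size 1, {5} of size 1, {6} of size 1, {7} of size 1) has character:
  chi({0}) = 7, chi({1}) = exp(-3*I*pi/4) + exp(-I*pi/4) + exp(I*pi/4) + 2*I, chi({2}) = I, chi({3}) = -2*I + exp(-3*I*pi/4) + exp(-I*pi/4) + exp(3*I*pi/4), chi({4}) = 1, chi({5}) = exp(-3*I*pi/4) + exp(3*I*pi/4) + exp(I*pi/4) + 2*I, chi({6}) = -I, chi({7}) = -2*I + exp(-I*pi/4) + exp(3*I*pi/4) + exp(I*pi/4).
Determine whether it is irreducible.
Not irreducible (reducible): <chi, chi> = 9 > 1.

Why: <chi, chi> = (1/|G|) sum_C |C| * |chi(C)|^2 = (1/8)[1*|7|^2 + 1*|exp(-3*I*pi/4) + exp(-I*pi/4) + exp(I*pi/4) + 2*I|^2 + 1*|I|^2 + 1*|-2*I + exp(-3*I*pi/4) + exp(-I*pi/4) + exp(3*I*pi/4)|^2 + 1*|1|^2 + 1*|exp(-3*I*pi/4) + exp(3*I*pi/4) + exp(I*pi/4) + 2*I|^2 + 1*|-I|^2 + 1*|-2*I + exp(-I*pi/4) + exp(3*I*pi/4) + exp(I*pi/4)|^2]
  = (1/8)[(49) + (5 + 2*exp(-3*I*pi/4) - 2*exp(-I*pi/4)) + (1) + (5 - 2*exp(3*I*pi/4) + 2*exp(I*pi/4)) + (1) + (5 - 2*exp(3*I*pi/4) + 2*exp(I*pi/4)) + (1) + (5 + 2*exp(-3*I*pi/4) - 2*exp(-I*pi/4))] = 72/8 = 9.
(Exp terms are combined using exp(i*s)*conj(exp(i*t)) = exp(i*(s-t)), and sums of them are collapsed using the identity that for every m > 1 the m distinct m-th roots of unity sum to 0, e.g. 1 + exp(2*I*pi/3) + exp(-2*I*pi/3) = 0.)
A character is irreducible iff <chi, chi> = 1, so this representation is reducible.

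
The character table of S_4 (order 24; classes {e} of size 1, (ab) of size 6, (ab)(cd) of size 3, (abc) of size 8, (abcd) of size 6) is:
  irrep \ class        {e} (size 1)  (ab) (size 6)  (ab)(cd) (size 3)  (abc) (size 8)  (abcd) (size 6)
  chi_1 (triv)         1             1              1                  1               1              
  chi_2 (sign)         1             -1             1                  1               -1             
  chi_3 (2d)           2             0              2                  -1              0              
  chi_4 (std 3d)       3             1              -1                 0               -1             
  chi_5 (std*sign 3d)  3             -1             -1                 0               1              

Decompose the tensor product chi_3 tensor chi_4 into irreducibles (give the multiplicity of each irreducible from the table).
chi_3 tensor chi_4 = chi_4 + chi_5 (all other irreducibles have multiplicity 0).

Working: The character of a tensor product is the pointwise product (chi_3 * chi_4)(C) = chi_3(C) * chi_4(C):
  {e}: (2)*(3), (ab): (0)*(1), (ab)(cd): (2)*(-1), (abc): (-1)*(0), (abcd): (0)*(-1)
so (chi_3 * chi_4) takes values
  {e} -> 6, (ab) -> 0, (ab)(cd) -> -2, (abc) -> 0, (abcd) -> 0.
Now take the inner product of this character with each irreducible chi from the table, <chi_3*chi_4, chi> = (1/24) sum_C |C| (chi_3*chi_4)(C) conj(chi(C)):
  <chi_3*chi_4, chi_1> = (1/24)[1*(6)*conj(1) + 6*(0)*conj(1) + 3*(-2)*conj(1) + 8*(0)*conj(1) + 6*(0)*conj(1)]
      = (1/24)[(6) + (0) + (-6) + (0) + (0)] = 0/24 = 0
  <chi_3*chi_4, chi_2> = (1/24)[1*(6)*conj(1) + 6*(0)*conj(-1) + 3*(-2)*conj(1) + 8*(0)*conj(1) + 6*(0)*conj(-1)]
      = (1/24)[(6) + (0) + (-6) + (0) + (0)] = 0/24 = 0
  <chi_3*chi_4, chi_3> = (1/24)[1*(6)*conj(2) + 6*(0)*conj(0) + 3*(-2)*conj(2) + 8*(0)*conj(-1) + 6*(0)*conj(0)]
      = (1/24)[(12) + (0) + (-12) + (0) + (0)] = 0/24 = 0
  <chi_3*chi_4, chi_4> = (1/24)[1*(6)*conj(3) + 6*(0)*conj(1) + 3*(-2)*conj(-1) + 8*(0)*conj(0) + 6*(0)*conj(-1)]
      = (1/24)[(18) + (0) + (6) + (0) + (0)] = 24/24 = 1
  <chi_3*chi_4, chi_5> = (1/24)[1*(6)*conj(3) + 6*(0)*conj(-1) + 3*(-2)*conj(-1) + 8*(0)*conj(0) + 6*(0)*conj(1)]
      = (1/24)[(18) + (0) + (6) + (0) + (0)] = 24/24 = 1
Hence the multiplicities are chi_4: 1, chi_5: 1. Dimension check: dim(chi_3)*dim(chi_4) = 2*3 = 6 and sum (mult * dim) = 1*3 + 1*3 = 6.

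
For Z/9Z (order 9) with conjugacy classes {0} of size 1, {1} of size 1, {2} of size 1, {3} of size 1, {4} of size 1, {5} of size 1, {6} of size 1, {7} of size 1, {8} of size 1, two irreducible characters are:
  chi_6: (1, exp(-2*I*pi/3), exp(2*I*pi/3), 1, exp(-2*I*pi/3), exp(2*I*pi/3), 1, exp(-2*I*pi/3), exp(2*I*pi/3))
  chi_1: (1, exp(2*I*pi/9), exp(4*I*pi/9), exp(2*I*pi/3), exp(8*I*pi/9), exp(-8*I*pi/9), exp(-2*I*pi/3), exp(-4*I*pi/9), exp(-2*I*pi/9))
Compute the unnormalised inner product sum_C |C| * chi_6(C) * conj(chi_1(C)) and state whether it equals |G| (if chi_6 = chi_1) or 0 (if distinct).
Sum = 0; so <chi_6, chi_1> = 0 (distinct irreducibles are orthogonal).

Justification: Compute term by term over conjugacy classes (|C| * chi_6(C) * conj(chi_1(C))):
  1*(1)*conj(1) + 1*(exp(-2*I*pi/3))*conj(exp(2*I*pi/9)) + 1*(exp(2*I*pi/3))*conj(exp(4*I*pi/9)) + 1*(1)*conj(exp(2*I*pi/3)) + 1*(exp(-2*I*pi/3))*conj(exp(8*I*pi/9)) + 1*(exp(2*I*pi/3))*conj(exp(-8*I*pi/9)) + 1*(1)*conj(exp(-2*I*pi/3)) + 1*(exp(-2*I*pi/3))*conj(exp(-4*I*pi/9)) + 1*(exp(2*I*pi/3))*conj(exp(-2*I*pi/9))
  = (1) + (exp(-8*I*pi/9)) + (exp(2*I*pi/9)) + (exp(-2*I*pi/3)) + (exp(4*I*pi/9)) + (exp(-4*I*pi/9)) + (exp(2*I*pi/3)) + (exp(-2*I*pi/9)) + (exp(8*I*pi/9))
  = 0.
(Exp terms are combined using exp(i*s)*conj(exp(i*t)) = exp(i*(s-t)), and sums of them are collapsed using the identity that for every m > 1 the m distinct m-th roots of unity sum to 0, e.g. 1 + exp(2*I*pi/3) + exp(-2*I*pi/3) = 0.)
Dividing by |G| = 9 gives 0/9 = 0, matching the row-orthogonality relation <chi_6, chi_1> = [chi_6 = chi_1].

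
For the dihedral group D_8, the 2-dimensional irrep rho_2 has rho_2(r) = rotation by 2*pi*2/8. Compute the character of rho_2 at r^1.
chi_{rho_2}(r^1) = 2*cos(2*pi*2*1/8) = 0

Explanation: rho_2(r^1) is rotation by angle 2*pi*2*1/8, whose trace is 2*cos(2*pi*2*1/8) = 0.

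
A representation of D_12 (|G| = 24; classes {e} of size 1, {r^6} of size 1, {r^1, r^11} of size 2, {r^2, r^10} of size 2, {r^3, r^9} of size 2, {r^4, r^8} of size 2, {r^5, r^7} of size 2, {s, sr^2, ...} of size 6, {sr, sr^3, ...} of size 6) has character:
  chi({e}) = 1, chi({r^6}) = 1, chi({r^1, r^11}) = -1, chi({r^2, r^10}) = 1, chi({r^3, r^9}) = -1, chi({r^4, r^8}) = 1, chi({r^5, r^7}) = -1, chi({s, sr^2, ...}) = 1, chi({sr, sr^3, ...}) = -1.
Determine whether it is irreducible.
Irreducible: <chi, chi> = 1.

Why: <chi, chi> = (1/|G|) sum_C |C| * |chi(C)|^2 = (1/24)[1*|1|^2 + 1*|1|^2 + 2*|-1|^2 + 2*|1|^2 + 2*|-1|^2 + 2*|1|^2 + 2*|-1|^2 + 6*|1|^2 + 6*|-1|^2]
  = (1/24)[(1) + (1) + (2) + (2) + (2) + (2) + (2) + (6) + (6)] = 24/24 = 1.
A character is irreducible iff <chi, chi> = 1, so this representation is irreducible.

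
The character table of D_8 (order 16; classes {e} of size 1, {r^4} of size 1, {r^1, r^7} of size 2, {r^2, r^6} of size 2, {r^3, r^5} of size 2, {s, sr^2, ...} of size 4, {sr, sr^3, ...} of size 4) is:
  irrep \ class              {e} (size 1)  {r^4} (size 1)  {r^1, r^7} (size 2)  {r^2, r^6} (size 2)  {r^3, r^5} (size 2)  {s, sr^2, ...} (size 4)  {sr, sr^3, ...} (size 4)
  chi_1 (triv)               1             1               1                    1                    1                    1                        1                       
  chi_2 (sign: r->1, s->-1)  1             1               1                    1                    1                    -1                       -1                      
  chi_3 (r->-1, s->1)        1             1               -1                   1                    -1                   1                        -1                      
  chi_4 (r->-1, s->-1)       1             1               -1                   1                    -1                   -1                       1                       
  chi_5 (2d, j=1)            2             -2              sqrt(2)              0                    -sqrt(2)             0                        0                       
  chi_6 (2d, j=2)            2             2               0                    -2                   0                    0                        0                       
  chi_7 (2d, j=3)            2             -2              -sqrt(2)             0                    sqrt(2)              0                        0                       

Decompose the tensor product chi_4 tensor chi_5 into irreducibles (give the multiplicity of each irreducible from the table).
chi_4 tensor chi_5 = chi_7 (all other irreducibles have multiplicity 0).

Proof sketch: The character of a tensor product is the pointwise product (chi_4 * chi_5)(C) = chi_4(C) * chi_5(C):
  {e}: (1)*(2), {r^4}: (1)*(-2), {r^1, r^7}: (-1)*(sqrt(2)), {r^2, r^6}: (1)*(0), {r^3, r^5}: (-1)*(-sqrt(2)), {s, sr^2, ...}: (-1)*(0), {sr, sr^3, ...}: (1)*(0)
so (chi_4 * chi_5) takes values
  {e} -> 2, {r^4} -> -2, {r^1, r^7} -> -sqrt(2), {r^2, r^6} -> 0, {r^3, r^5} -> sqrt(2), {s, sr^2, ...} -> 0, {sr, sr^3, ...} -> 0.
Now take the inner product of this character with each irreducible chi from the table, <chi_4*chi_5, chi> = (1/16) sum_C |C| (chi_4*chi_5)(C) conj(chi(C)):
  <chi_4*chi_5, chi_1> = (1/16)[1*(2)*conj(1) + 1*(-2)*conj(1) + 2*(-sqrt(2))*conj(1) + 2*(0)*conj(1) + 2*(sqrt(2))*conj(1) + 4*(0)*conj(1) + 4*(0)*conj(1)]
      = (1/16)[(2) + (-2) + (-2*sqrt(2)) + (0) + (2*sqrt(2)) + (0) + (0)] = 0/16 = 0
  <chi_4*chi_5, chi_2> = (1/16)[1*(2)*conj(1) + 1*(-2)*conj(1) + 2*(-sqrt(2))*conj(1) + 2*(0)*conj(1) + 2*(sqrt(2))*conj(1) + 4*(0)*conj(-1) + 4*(0)*conj(-1)]
      = (1/16)[(2) + (-2) + (-2*sqrt(2)) + (0) + (2*sqrt(2)) + (0) + (0)] = 0/16 = 0
  <chi_4*chi_5, chi_3> = (1/16)[1*(2)*conj(1) + 1*(-2)*conj(1) + 2*(-sqrt(2))*conj(-1) + 2*(0)*conj(1) + 2*(sqrt(2))*conj(-1) + 4*(0)*conj(1) + 4*(0)*conj(-1)]
      = (1/16)[(2) + (-2) + (2*sqrt(2)) + (0) + (-2*sqrt(2)) + (0) + (0)] = 0/16 = 0
  <chi_4*chi_5, chi_4> = (1/16)[1*(2)*conj(1) + 1*(-2)*conj(1) + 2*(-sqrt(2))*conj(-1) + 2*(0)*conj(1) + 2*(sqrt(2))*conj(-1) + 4*(0)*conj(-1) + 4*(0)*conj(1)]
      = (1/16)[(2) + (-2) + (2*sqrt(2)) + (0) + (-2*sqrt(2)) + (0) + (0)] = 0/16 = 0
  <chi_4*chi_5, chi_5> = (1/16)[1*(2)*conj(2) + 1*(-2)*conj(-2) + 2*(-sqrt(2))*conj(sqrt(2)) + 2*(0)*conj(0) + 2*(sqrt(2))*conj(-sqrt(2)) + 4*(0)*conj(0) + 4*(0)*conj(0)]
      = (1/16)[(4) + (4) + (-4) + (0) + (-4) + (0) + (0)] = 0/16 = 0
  <chi_4*chi_5, chi_6> = (1/16)[1*(2)*conj(2) + 1*(-2)*conj(2) + 2*(-sqrt(2))*conj(0) + 2*(0)*conj(-2) + 2*(sqrt(2))*conj(0) + 4*(0)*conj(0) + 4*(0)*conj(0)]
      = (1/16)[(4) + (-4) + (0) + (0) + (0) + (0) + (0)] = 0/16 = 0
  <chi_4*chi_5, chi_7> = (1/16)[1*(2)*conj(2) + 1*(-2)*conj(-2) + 2*(-sqrt(2))*conj(-sqrt(2)) + 2*(0)*conj(0) + 2*(sqrt(2))*conj(sqrt(2)) + 4*(0)*conj(0) + 4*(0)*conj(0)]
      = (1/16)[(4) + (4) + (4) + (0) + (4) + (0) + (0)] = 16/16 = 1
Hence the multiplicities are chi_7: 1. Dimension check: dim(chi_4)*dim(chi_5) = 1*2 = 2 and sum (mult * dim) = 1*2 = 2.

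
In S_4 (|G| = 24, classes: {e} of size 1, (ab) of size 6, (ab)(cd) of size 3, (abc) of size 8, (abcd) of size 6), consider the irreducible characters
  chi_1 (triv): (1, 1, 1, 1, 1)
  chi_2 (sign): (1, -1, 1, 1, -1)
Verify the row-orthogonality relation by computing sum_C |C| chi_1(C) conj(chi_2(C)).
Sum = 0; so <chi_1, chi_2> = 0 (distinct irreducibles are orthogonal).

Justification: Compute term by term over conjugacy classes (|C| * chi_1(C) * conj(chi_2(C))):
  1*(1)*conj(1) + 6*(1)*conj(-1) + 3*(1)*conj(1) + 8*(1)*conj(1) + 6*(1)*conj(-1)
  = (1) + (-6) + (3) + (8) + (-6)
  = 0.
Dividing by |G| = 24 gives 0/24 = 0, matching the row-orthogonality relation <chi_1, chi_2> = [chi_1 = chi_2].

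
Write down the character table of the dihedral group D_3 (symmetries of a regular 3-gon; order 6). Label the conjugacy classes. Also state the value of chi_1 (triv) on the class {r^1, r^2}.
Conjugacy classes: {e} of size 1, {r^1, r^2} of size 2, {s, sr, ..., sr^2} of size 3.
Character table:
  irrep \ class              {e} (size 1)  {r^1, r^2} (size 2)  {s, sr, ..., sr^2} (size 3)
  chi_1 (triv)               1             1                    1                          
  chi_2 (sign: r->1, s->-1)  1             1                    -1                         
  chi_3 (2d, j=1)            2             -1                   0                          

Spot check: chi_1 (triv) on {r^1, r^2} = 1.

Why: D_3 has order 2*3 = 6 with 3 conjugacy classes, hence 3 irreducibles. Sum of squared dims 1 + 1 + 4 = 6 = |G|. Linear characters come from the abelianisation; the 2-dimensional irreps have character r^k -> 2*cos(2*pi*j*k/3), reflections -> 0.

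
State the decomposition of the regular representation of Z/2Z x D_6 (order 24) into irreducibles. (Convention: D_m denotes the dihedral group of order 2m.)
Each irreducible V_i of dimension d_i appears with multiplicity d_i, i.e. rho_reg = (direct sum over all irreducibles V_i) d_i V_i. The irreducible dimensions for Z/2Z x D_6 are 1, 1, 1, 1, 1, 1, 1, 1, 2, 2, 2, 2: 8 irreducibles of dimension 1, each with multiplicity 1; 4 irreducibles of dimension 2, each with multiplicity 2. Total dimension 8*1*1 + 4*2*2 = 24 = |G|.

Explanation: General theorem: in the regular representation of a finite group G, each irreducible appears with multiplicity equal to its dimension. Check: dim(rho_reg) = sum d_i^2 = 1 + 1 + 1 + 1 + 1 + 1 + 1 + 1 + 4 + 4 + 4 + 4 = 24 = |G|.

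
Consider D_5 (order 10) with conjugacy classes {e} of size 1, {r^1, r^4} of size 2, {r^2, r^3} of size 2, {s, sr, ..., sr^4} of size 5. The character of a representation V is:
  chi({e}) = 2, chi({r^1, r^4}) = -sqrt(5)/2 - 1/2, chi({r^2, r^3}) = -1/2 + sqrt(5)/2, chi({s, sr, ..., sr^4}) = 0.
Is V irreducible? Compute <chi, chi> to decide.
Irreducible: <chi, chi> = 1.

Derivation: <chi, chi> = (1/|G|) sum_C |C| * |chi(C)|^2 = (1/10)[1*|2|^2 + 2*|-sqrt(5)/2 - 1/2|^2 + 2*|-1/2 + sqrt(5)/2|^2 + 5*|0|^2]
  = (1/10)[(4) + (sqrt(5) + 3) + (3 - sqrt(5)) + (0)] = 10/10 = 1.
A character is irreducible iff <chi, chi> = 1, so this representation is irreducible.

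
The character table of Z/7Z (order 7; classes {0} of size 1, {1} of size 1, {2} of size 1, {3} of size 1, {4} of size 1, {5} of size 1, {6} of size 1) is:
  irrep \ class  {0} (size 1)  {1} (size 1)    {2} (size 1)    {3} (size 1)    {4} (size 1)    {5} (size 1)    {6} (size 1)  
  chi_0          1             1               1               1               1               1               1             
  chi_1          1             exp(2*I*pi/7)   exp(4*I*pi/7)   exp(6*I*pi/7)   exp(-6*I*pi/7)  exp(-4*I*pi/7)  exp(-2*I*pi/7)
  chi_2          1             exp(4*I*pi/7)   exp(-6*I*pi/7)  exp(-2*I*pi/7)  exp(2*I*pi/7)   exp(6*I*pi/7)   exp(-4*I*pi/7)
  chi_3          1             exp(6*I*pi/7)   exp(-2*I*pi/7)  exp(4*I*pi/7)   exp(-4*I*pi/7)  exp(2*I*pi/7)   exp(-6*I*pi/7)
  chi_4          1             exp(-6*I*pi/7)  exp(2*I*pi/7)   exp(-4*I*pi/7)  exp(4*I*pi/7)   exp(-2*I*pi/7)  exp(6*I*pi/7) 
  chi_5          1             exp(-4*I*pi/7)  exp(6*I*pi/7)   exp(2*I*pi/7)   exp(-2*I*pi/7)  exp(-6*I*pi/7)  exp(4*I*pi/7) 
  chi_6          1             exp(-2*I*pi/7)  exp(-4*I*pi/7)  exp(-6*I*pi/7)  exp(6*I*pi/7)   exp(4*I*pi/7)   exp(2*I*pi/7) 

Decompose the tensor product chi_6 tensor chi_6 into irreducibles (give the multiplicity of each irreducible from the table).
chi_6 tensor chi_6 = chi_5 (all other irreducibles have multiplicity 0).

Why: The character of a tensor product is the pointwise product (chi_6 * chi_6)(C) = chi_6(C) * chi_6(C):
  {0}: (1)*(1), {1}: (exp(-2*I*pi/7))*(exp(-2*I*pi/7)), {2}: (exp(-4*I*pi/7))*(exp(-4*I*pi/7)), {3}: (exp(-6*I*pi/7))*(exp(-6*I*pi/7)), {4}: (exp(6*I*pi/7))*(exp(6*I*pi/7)), {5}: (exp(4*I*pi/7))*(exp(4*I*pi/7)), {6}: (exp(2*I*pi/7))*(exp(2*I*pi/7))
so (chi_6 * chi_6) takes values
  {0} -> 1, {1} -> exp(-4*I*pi/7), {2} -> exp(6*I*pi/7), {3} -> exp(2*I*pi/7), {4} -> exp(-2*I*pi/7), {5} -> exp(-6*I*pi/7), {6} -> exp(4*I*pi/7).
Now take the inner product of this character with each irreducible chi from the table, <chi_6*chi_6, chi> = (1/7) sum_C |C| (chi_6*chi_6)(C) conj(chi(C)):
  <chi_6*chi_6, chi_0> = (1/7)[1*(1)*conj(1) + 1*(exp(-4*I*pi/7))*conj(1) + 1*(exp(6*I*pi/7))*conj(1) + 1*(exp(2*I*pi/7))*conj(1) + 1*(exp(-2*I*pi/7))*conj(1) + 1*(exp(-6*I*pi/7))*conj(1) + 1*(exp(4*I*pi/7))*conj(1)]
      = (1/7)[(1) + (exp(-4*I*pi/7)) + (exp(6*I*pi/7)) + (exp(2*I*pi/7)) + (exp(-2*I*pi/7)) + (exp(-6*I*pi/7)) + (exp(4*I*pi/7))] = 0/7 = 0
  <chi_6*chi_6, chi_1> = (1/7)[1*(1)*conj(1) + 1*(exp(-4*I*pi/7))*conj(exp(2*I*pi/7)) + 1*(exp(6*I*pi/7))*conj(exp(4*I*pi/7)) + 1*(exp(2*I*pi/7))*conj(exp(6*I*pi/7)) + 1*(exp(-2*I*pi/7))*conj(exp(-6*I*pi/7)) + 1*(exp(-6*I*pi/7))*conj(exp(-4*I*pi/7)) + 1*(exp(4*I*pi/7))*conj(exp(-2*I*pi/7))]
      = (1/7)[(1) + (exp(-6*I*pi/7)) + (exp(2*I*pi/7)) + (exp(-4*I*pi/7)) + (exp(4*I*pi/7)) + (exp(-2*I*pi/7)) + (exp(6*I*pi/7))] = 0/7 = 0
  <chi_6*chi_6, chi_2> = (1/7)[1*(1)*conj(1) + 1*(exp(-4*I*pi/7))*conj(exp(4*I*pi/7)) + 1*(exp(6*I*pi/7))*conj(exp(-6*I*pi/7)) + 1*(exp(2*I*pi/7))*conj(exp(-2*I*pi/7)) + 1*(exp(-2*I*pi/7))*conj(exp(2*I*pi/7)) + 1*(exp(-6*I*pi/7))*conj(exp(6*I*pi/7)) + 1*(exp(4*I*pi/7))*conj(exp(-4*I*pi/7))]
      = (1/7)[(1) + (exp(6*I*pi/7)) + (exp(-2*I*pi/7)) + (exp(4*I*pi/7)) + (exp(-4*I*pi/7)) + (exp(2*I*pi/7)) + (exp(-6*I*pi/7))] = 0/7 = 0
  <chi_6*chi_6, chi_3> = (1/7)[1*(1)*conj(1) + 1*(exp(-4*I*pi/7))*conj(exp(6*I*pi/7)) + 1*(exp(6*I*pi/7))*conj(exp(-2*I*pi/7)) + 1*(exp(2*I*pi/7))*conj(exp(4*I*pi/7)) + 1*(exp(-2*I*pi/7))*conj(exp(-4*I*pi/7)) + 1*(exp(-6*I*pi/7))*conj(exp(2*I*pi/7)) + 1*(exp(4*I*pi/7))*conj(exp(-6*I*pi/7))]
      = (1/7)[(1) + (exp(4*I*pi/7)) + (exp(-6*I*pi/7)) + (exp(-2*I*pi/7)) + (exp(2*I*pi/7)) + (exp(6*I*pi/7)) + (exp(-4*I*pi/7))] = 0/7 = 0
  <chi_6*chi_6, chi_4> = (1/7)[1*(1)*conj(1) + 1*(exp(-4*I*pi/7))*conj(exp(-6*I*pi/7)) + 1*(exp(6*I*pi/7))*conj(exp(2*I*pi/7)) + 1*(exp(2*I*pi/7))*conj(exp(-4*I*pi/7)) + 1*(exp(-2*I*pi/7))*conj(exp(4*I*pi/7)) + 1*(exp(-6*I*pi/7))*conj(exp(-2*I*pi/7)) + 1*(exp(4*I*pi/7))*conj(exp(6*I*pi/7))]
      = (1/7)[(1) + (exp(2*I*pi/7)) + (exp(4*I*pi/7)) + (exp(6*I*pi/7)) + (exp(-6*I*pi/7)) + (exp(-4*I*pi/7)) + (exp(-2*I*pi/7))] = 0/7 = 0
  <chi_6*chi_6, chi_5> = (1/7)[1*(1)*conj(1) + 1*(exp(-4*I*pi/7))*conj(exp(-4*I*pi/7)) + 1*(exp(6*I*pi/7))*conj(exp(6*I*pi/7)) + 1*(exp(2*I*pi/7))*conj(exp(2*I*pi/7)) + 1*(exp(-2*I*pi/7))*conj(exp(-2*I*pi/7)) + 1*(exp(-6*I*pi/7))*conj(exp(-6*I*pi/7)) + 1*(exp(4*I*pi/7))*conj(exp(4*I*pi/7))]
      = (1/7)[(1) + (1) + (1) + (1) + (1) + (1) + (1)] = 7/7 = 1
  <chi_6*chi_6, chi_6> = (1/7)[1*(1)*conj(1) + 1*(exp(-4*I*pi/7))*conj(exp(-2*I*pi/7)) + 1*(exp(6*I*pi/7))*conj(exp(-4*I*pi/7)) + 1*(exp(2*I*pi/7))*conj(exp(-6*I*pi/7)) + 1*(exp(-2*I*pi/7))*conj(exp(6*I*pi/7)) + 1*(exp(-6*I*pi/7))*conj(exp(4*I*pi/7)) + 1*(exp(4*I*pi/7))*conj(exp(2*I*pi/7))]
      = (1/7)[(1) + (exp(-2*I*pi/7)) + (exp(-4*I*pi/7)) + (exp(-6*I*pi/7)) + (exp(6*I*pi/7)) + (exp(4*I*pi/7)) + (exp(2*I*pi/7))] = 0/7 = 0
(Exp terms are combined using exp(i*s)*conj(exp(i*t)) = exp(i*(s-t)), and sums of them are collapsed using the identity that for every m > 1 the m distinct m-th roots of unity sum to 0, e.g. 1 + exp(2*I*pi/3) + exp(-2*I*pi/3) = 0.)
Hence the multiplicities are chi_5: 1. Dimension check: dim(chi_6)*dim(chi_6) = 1*1 = 1 and sum (mult * dim) = 1*1 = 1.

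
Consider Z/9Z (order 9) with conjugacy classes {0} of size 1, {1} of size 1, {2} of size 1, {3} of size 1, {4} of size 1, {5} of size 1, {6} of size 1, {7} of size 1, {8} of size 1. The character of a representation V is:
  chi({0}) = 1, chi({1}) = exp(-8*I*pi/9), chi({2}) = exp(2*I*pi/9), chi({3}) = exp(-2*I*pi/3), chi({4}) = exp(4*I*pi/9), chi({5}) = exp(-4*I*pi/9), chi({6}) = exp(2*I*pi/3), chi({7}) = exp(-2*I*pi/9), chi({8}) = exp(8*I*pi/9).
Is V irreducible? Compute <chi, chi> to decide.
Irreducible: <chi, chi> = 1.

Derivation: <chi, chi> = (1/|G|) sum_C |C| * |chi(C)|^2 = (1/9)[1*|1|^2 + 1*|exp(-8*I*pi/9)|^2 + 1*|exp(2*I*pi/9)|^2 + 1*|exp(-2*I*pi/3)|^2 + 1*|exp(4*I*pi/9)|^2 + 1*|exp(-4*I*pi/9)|^2 + 1*|exp(2*I*pi/3)|^2 + 1*|exp(-2*I*pi/9)|^2 + 1*|exp(8*I*pi/9)|^2]
  = (1/9)[(1) + (1) + (1) + (1) + (1) + (1) + (1) + (1) + (1)] = 9/9 = 1.
(Exp terms are combined using exp(i*s)*conj(exp(i*t)) = exp(i*(s-t)), and sums of them are collapsed using the identity that for every m > 1 the m distinct m-th roots of unity sum to 0, e.g. 1 + exp(2*I*pi/3) + exp(-2*I*pi/3) = 0.)
A character is irreducible iff <chi, chi> = 1, so this representation is irreducible.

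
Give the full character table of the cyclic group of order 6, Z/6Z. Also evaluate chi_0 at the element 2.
Character table of Z/6Z (irreps indexed chi_0,...,chi_5 with chi_k(m) = zeta_6^(k*m), zeta_6 = exp(2*pi*i/6)):
  irrep \ class  {0} (size 1)  {1} (size 1)    {2} (size 1)    {3} (size 1)  {4} (size 1)    {5} (size 1)  
  chi_0          1             1               1               1             1               1             
  chi_1          1             exp(I*pi/3)     exp(2*I*pi/3)   -1            exp(-2*I*pi/3)  exp(-I*pi/3)  
  chi_2          1             exp(2*I*pi/3)   exp(-2*I*pi/3)  1             exp(2*I*pi/3)   exp(-2*I*pi/3)
  chi_3          1             -1              1               -1            1               -1            
  chi_4          1             exp(-2*I*pi/3)  exp(2*I*pi/3)   1             exp(-2*I*pi/3)  exp(2*I*pi/3) 
  chi_5          1             exp(-I*pi/3)    exp(-2*I*pi/3)  -1            exp(2*I*pi/3)   exp(I*pi/3)   

Spot check: chi_0(2) = zeta_6^(0*2) = zeta_6^0 = 1.

Argument: Z/6Z is abelian, so all 6 irreducible complex representations are 1-dimensional. They are given by chi_k(m) = zeta_6^(k*m) for k = 0,...,5. Row orthogonality: sum_m chi_k(m) conj(chi_l(m)) = 6 * [k = l].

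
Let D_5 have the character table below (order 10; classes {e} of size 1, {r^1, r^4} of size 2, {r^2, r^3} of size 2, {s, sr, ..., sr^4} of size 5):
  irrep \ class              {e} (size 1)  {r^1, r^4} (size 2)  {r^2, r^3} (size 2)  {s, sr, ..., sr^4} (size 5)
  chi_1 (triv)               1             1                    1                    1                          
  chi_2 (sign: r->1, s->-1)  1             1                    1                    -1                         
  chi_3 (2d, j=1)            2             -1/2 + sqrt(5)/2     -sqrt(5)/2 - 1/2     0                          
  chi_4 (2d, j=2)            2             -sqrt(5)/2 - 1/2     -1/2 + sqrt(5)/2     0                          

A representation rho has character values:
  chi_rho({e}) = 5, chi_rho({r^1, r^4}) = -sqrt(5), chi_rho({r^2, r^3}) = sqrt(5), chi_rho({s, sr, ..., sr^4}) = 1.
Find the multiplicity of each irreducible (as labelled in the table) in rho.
Multiplicities: chi_1: 1, chi_2: 0, chi_3: 0, chi_4: 2.

Argument: Use <chi_rho, chi> = (1/|G|) sum_C |C| * chi_rho(C) * conj(chi(C)) with |G| = 10 for each irreducible chi in the table:
  <chi_rho, chi_1> = (1/10)[1*(5)*conj(1) + 2*(-sqrt(5))*conj(1) + 2*(sqrt(5))*conj(1) + 5*(1)*conj(1)]
      = (1/10)[(5) + (-2*sqrt(5)) + (2*sqrt(5)) + (5)] = 10/10 = 1
  <chi_rho, chi_2> = (1/10)[1*(5)*conj(1) + 2*(-sqrt(5))*conj(1) + 2*(sqrt(5))*conj(1) + 5*(1)*conj(-1)]
      = (1/10)[(5) + (-2*sqrt(5)) + (2*sqrt(5)) + (-5)] = 0/10 = 0
  <chi_rho, chi_3> = (1/10)[1*(5)*conj(2) + 2*(-sqrt(5))*conj(-1/2 + sqrt(5)/2) + 2*(sqrt(5))*conj(-sqrt(5)/2 - 1/2) + 5*(1)*conj(0)]
      = (1/10)[(10) + (-5 + sqrt(5)) + (-5 - sqrt(5)) + (0)] = 0/10 = 0
  <chi_rho, chi_4> = (1/10)[1*(5)*conj(2) + 2*(-sqrt(5))*conj(-sqrt(5)/2 - 1/2) + 2*(sqrt(5))*conj(-1/2 + sqrt(5)/2) + 5*(1)*conj(0)]
      = (1/10)[(10) + (sqrt(5) + 5) + (5 - sqrt(5)) + (0)] = 20/10 = 2
Dimension check: dim(rho) = sum (mult * dim) = 1*1 + 0*1 + 0*2 + 2*2 = 5 = chi_rho(e) = 5.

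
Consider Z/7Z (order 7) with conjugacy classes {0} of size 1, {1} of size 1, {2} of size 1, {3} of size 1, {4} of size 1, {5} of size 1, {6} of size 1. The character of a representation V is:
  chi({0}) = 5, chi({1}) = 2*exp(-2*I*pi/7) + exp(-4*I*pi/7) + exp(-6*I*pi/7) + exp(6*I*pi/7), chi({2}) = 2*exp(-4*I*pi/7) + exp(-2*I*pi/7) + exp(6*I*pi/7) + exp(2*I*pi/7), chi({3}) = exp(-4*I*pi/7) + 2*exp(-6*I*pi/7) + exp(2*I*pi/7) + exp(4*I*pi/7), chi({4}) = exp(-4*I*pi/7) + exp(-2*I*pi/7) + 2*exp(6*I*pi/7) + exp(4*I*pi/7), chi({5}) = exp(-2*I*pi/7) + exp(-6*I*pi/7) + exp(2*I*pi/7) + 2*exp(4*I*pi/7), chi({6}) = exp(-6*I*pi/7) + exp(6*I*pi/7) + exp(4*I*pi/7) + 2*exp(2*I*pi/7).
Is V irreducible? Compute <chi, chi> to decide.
Not irreducible (reducible): <chi, chi> = 7 > 1.

<chi, chi> = (1/|G|) sum_C |C| * |chi(C)|^2 = (1/7)[1*|5|^2 + 1*|2*exp(-2*I*pi/7) + exp(-4*I*pi/7) + exp(-6*I*pi/7) + exp(6*I*pi/7)|^2 + 1*|2*exp(-4*I*pi/7) + exp(-2*I*pi/7) + exp(6*I*pi/7) + exp(2*I*pi/7)|^2 + 1*|exp(-4*I*pi/7) + 2*exp(-6*I*pi/7) + exp(2*I*pi/7) + exp(4*I*pi/7)|^2 + 1*|exp(-4*I*pi/7) + exp(-2*I*pi/7) + 2*exp(6*I*pi/7) + exp(4*I*pi/7)|^2 + 1*|exp(-2*I*pi/7) + exp(-6*I*pi/7) + exp(2*I*pi/7) + 2*exp(4*I*pi/7)|^2 + 1*|exp(-6*I*pi/7) + exp(6*I*pi/7) + exp(4*I*pi/7) + 2*exp(2*I*pi/7)|^2]
  = (1/7)[(25) + (7 + 4*exp(-2*I*pi/7) + 3*exp(-4*I*pi/7) + 2*exp(-6*I*pi/7) + 2*exp(6*I*pi/7) + 3*exp(4*I*pi/7) + 4*exp(2*I*pi/7)) + (7 + 4*exp(-4*I*pi/7) + 2*exp(-2*I*pi/7) + 3*exp(-6*I*pi/7) + 3*exp(6*I*pi/7) + 2*exp(2*I*pi/7) + 4*exp(4*I*pi/7)) + (7 + 3*exp(-2*I*pi/7) + 2*exp(-4*I*pi/7) + 4*exp(-6*I*pi/7) + 4*exp(6*I*pi/7) + 2*exp(4*I*pi/7) + 3*exp(2*I*pi/7)) + (7 + 3*exp(-2*I*pi/7) + 2*exp(-4*I*pi/7) + 4*exp(-6*I*pi/7) + 4*exp(6*I*pi/7) + 2*exp(4*I*pi/7) + 3*exp(2*I*pi/7)) + (7 + 4*exp(-4*I*pi/7) + 2*exp(-2*I*pi/7) + 3*exp(-6*I*pi/7) + 3*exp(6*I*pi/7) + 2*exp(2*I*pi/7) + 4*exp(4*I*pi/7)) + (7 + 4*exp(-2*I*pi/7) + 3*exp(-4*I*pi/7) + 2*exp(-6*I*pi/7) + 2*exp(6*I*pi/7) + 3*exp(4*I*pi/7) + 4*exp(2*I*pi/7))] = 49/7 = 7.
(Exp terms are combined using exp(i*s)*conj(exp(i*t)) = exp(i*(s-t)), and sums of them are collapsed using the identity that for every m > 1 the m distinct m-th roots of unity sum to 0, e.g. 1 + exp(2*I*pi/3) + exp(-2*I*pi/3) = 0.)
A character is irreducible iff <chi, chi> = 1, so this representation is reducible.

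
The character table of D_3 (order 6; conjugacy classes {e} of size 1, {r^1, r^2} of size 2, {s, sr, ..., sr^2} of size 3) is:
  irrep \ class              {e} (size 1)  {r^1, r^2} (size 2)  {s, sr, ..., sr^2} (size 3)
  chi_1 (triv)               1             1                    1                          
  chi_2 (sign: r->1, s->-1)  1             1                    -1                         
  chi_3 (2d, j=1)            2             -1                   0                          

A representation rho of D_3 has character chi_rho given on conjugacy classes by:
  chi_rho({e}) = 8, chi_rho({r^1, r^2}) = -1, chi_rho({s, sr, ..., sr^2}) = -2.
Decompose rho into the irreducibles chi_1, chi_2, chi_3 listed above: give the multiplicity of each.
Multiplicities: chi_1: 0, chi_2: 2, chi_3: 3.

Justification: Use <chi_rho, chi> = (1/|G|) sum_C |C| * chi_rho(C) * conj(chi(C)) with |G| = 6 for each irreducible chi in the table:
  <chi_rho, chi_1> = (1/6)[1*(8)*conj(1) + 2*(-1)*conj(1) + 3*(-2)*conj(1)]
      = (1/6)[(8) + (-2) + (-6)] = 0/6 = 0
  <chi_rho, chi_2> = (1/6)[1*(8)*conj(1) + 2*(-1)*conj(1) + 3*(-2)*conj(-1)]
      = (1/6)[(8) + (-2) + (6)] = 12/6 = 2
  <chi_rho, chi_3> = (1/6)[1*(8)*conj(2) + 2*(-1)*conj(-1) + 3*(-2)*conj(0)]
      = (1/6)[(16) + (2) + (0)] = 18/6 = 3
Dimension check: dim(rho) = sum (mult * dim) = 0*1 + 2*1 + 3*2 = 8 = chi_rho(e) = 8.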